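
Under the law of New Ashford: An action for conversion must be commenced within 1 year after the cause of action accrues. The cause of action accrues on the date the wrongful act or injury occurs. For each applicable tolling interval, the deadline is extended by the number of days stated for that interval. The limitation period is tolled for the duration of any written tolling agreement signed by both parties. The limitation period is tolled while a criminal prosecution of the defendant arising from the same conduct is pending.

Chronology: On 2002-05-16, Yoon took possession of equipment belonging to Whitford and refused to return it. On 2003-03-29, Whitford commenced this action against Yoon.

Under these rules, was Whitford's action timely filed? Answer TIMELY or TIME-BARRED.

TIMELY

The cause of action accrued on 2002-05-16, the date of the act.
1 year from 2002-05-16 is 2003-05-16.
The 2003-03-29 filing precedes the 2003-05-16 deadline; the claim is timely.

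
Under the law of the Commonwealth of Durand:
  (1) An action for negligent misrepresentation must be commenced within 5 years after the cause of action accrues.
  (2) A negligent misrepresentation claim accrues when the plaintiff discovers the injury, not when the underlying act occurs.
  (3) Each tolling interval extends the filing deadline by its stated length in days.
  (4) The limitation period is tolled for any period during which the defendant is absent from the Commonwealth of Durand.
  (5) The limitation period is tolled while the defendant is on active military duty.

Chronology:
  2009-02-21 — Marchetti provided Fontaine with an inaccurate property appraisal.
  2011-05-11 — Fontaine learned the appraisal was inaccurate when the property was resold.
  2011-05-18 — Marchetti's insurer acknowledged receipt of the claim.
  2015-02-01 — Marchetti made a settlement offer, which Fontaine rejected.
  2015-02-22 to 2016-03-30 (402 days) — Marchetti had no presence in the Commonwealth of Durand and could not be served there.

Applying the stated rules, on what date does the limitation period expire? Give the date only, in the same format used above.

2017-06-17

Accrual is tied to discovery, so the period began on 2011-05-11 rather than on 2009-02-21 when the act occurred.
Adding the 5 years base period to 2011-05-11 gives a deadline of 2016-05-11, before any tolling.
Because the defendant's absence from the jurisdiction ran from 2015-02-22 to 2016-03-30, the deadline is extended by 402 days to 2017-06-17.
The other events in the timeline have no effect on the limitation period under the stated rules.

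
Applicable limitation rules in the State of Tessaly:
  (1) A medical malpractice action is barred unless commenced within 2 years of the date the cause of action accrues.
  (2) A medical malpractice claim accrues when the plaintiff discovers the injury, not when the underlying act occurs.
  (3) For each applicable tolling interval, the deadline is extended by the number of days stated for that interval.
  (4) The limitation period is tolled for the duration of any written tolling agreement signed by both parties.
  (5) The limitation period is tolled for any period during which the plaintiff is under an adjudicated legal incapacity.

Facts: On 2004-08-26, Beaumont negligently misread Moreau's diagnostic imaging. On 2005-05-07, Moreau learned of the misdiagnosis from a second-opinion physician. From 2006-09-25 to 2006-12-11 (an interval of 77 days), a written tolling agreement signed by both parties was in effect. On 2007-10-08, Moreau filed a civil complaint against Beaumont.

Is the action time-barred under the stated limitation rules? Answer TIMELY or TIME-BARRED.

The claim did not accrue until Moreau discovered the injury on 2005-05-07; the 2004-08-26 act date does not start the clock under the stated rule.
2 years from 2005-05-07 is 2007-05-07.
The period was tolled for 77 days by the written tolling agreement (2006-09-25 to 2006-12-11), pushing the deadline to 2007-07-23.
Filing on 2007-10-08 missed the 2007-07-23 deadline — the action is time-barred.

TIME-BARRED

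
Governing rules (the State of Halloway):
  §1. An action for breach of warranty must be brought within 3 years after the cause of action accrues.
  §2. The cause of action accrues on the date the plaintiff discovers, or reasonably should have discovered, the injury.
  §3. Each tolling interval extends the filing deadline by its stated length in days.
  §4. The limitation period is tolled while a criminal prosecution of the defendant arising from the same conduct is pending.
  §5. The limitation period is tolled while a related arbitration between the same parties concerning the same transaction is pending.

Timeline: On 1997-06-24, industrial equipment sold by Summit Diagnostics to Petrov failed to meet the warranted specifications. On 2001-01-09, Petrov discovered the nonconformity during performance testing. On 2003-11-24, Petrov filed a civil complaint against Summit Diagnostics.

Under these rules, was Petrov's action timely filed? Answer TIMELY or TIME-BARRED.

TIMELY

Under the discovery rule, the claim accrued on 2001-01-09, when Petrov discovered the injury — not on the 1997-06-24 date of the underlying act.
3 years from 2001-01-09 is 2004-01-09.
Filing on 2003-11-24 beat the 2004-01-09 deadline — the action is timely.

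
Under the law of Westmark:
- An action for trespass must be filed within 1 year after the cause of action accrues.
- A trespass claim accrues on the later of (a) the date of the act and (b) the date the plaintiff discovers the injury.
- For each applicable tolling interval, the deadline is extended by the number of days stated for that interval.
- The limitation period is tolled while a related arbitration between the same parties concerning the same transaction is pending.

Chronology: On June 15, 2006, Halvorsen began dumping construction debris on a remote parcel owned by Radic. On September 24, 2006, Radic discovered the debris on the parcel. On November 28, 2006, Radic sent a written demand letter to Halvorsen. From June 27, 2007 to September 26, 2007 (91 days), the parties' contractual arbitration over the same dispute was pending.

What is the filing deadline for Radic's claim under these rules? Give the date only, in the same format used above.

December 24, 2007

Because discovery on September 24, 2006 post-dates the June 15, 2006 act, accrual under the later-of rule falls on September 24, 2006.
Adding the 1 year base period to September 24, 2006 gives a deadline of September 24, 2007, before any tolling.
The pending related arbitration from June 27, 2007 to September 26, 2007 tolled the period for 91 days, extending the deadline to December 24, 2007.
Nothing else in the chronology tolls or restarts the period.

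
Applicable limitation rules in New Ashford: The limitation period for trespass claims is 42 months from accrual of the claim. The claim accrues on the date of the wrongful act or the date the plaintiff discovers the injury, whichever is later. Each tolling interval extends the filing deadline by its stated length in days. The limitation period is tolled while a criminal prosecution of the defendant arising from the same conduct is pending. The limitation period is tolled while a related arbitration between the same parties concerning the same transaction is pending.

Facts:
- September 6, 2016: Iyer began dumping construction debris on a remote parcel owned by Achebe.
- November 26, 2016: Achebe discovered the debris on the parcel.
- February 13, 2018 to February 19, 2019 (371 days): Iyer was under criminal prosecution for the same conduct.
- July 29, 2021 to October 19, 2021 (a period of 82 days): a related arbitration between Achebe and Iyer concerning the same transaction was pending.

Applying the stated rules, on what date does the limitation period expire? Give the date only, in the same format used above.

June 1, 2021

The claim accrued on November 26, 2016 — the later of the September 6, 2016 act and the November 26, 2016 discovery.
The untolled deadline — 42 months after November 26, 2016 — is May 26, 2020.
The pending criminal prosecution from February 13, 2018 to February 19, 2019 tolled the period for 371 days, extending the deadline to June 1, 2021.
The pending related arbitration starting July 29, 2021 came too late — the period had run on June 1, 2021 — and so does not extend the deadline.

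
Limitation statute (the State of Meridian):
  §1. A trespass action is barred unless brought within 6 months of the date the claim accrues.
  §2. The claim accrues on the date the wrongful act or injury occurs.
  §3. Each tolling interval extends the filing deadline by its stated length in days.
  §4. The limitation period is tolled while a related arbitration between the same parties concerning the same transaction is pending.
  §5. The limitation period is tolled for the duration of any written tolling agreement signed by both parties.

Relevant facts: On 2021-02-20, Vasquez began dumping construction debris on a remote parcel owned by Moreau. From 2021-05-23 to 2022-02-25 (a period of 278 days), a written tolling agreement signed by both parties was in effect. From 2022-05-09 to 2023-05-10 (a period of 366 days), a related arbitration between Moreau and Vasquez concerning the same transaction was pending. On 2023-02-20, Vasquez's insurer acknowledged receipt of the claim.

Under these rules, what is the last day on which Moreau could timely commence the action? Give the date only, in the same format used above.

The claim accrued on 2021-02-20, when the wrongful act occurred.
Adding the 6 months base period to 2021-02-20 gives a deadline of 2021-08-20, before any tolling.
The written tolling agreement from 2021-05-23 to 2022-02-25 tolled the period for 278 days, extending the deadline to 2022-05-25.
The period was tolled for 366 days by the pending related arbitration (2022-05-09 to 2023-05-10), pushing the deadline to 2023-05-26.
Nothing else in the chronology tolls or restarts the period.

2023-05-26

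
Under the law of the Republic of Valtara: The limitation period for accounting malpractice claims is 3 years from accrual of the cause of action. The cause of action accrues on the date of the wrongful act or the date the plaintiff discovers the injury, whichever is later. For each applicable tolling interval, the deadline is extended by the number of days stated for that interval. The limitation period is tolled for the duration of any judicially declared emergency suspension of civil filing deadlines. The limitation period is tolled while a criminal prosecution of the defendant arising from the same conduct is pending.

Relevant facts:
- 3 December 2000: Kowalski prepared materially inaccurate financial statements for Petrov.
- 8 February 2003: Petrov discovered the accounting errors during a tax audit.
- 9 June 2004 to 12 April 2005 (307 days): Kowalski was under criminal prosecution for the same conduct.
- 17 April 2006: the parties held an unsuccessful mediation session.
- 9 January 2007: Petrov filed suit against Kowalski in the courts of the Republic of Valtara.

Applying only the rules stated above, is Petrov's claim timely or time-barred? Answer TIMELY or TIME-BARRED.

The claim accrued on 8 February 2003 — the later of the 3 December 2000 act and the 8 February 2003 discovery.
3 years from 8 February 2003 is 8 February 2006.
The period was tolled for 307 days by the pending criminal prosecution (9 June 2004 to 12 April 2005), pushing the deadline to 12 December 2006.
Nothing else in the chronology tolls or restarts the period.
Filing on 9 January 2007 missed the 12 December 2006 deadline — the action is time-barred.

TIME-BARRED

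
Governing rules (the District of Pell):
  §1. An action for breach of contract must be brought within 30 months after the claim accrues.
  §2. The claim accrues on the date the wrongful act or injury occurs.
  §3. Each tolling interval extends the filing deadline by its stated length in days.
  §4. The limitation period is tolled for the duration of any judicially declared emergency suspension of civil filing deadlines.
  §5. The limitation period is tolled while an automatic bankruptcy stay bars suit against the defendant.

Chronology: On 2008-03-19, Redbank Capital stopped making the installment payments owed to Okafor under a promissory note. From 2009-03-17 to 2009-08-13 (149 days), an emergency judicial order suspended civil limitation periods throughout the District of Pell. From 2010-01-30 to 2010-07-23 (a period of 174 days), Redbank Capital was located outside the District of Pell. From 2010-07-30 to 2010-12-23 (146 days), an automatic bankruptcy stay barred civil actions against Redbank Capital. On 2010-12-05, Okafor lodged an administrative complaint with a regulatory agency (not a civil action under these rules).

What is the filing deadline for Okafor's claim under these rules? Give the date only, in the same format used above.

The claim accrued on 2008-03-19, when the wrongful act occurred.
The untolled deadline — 30 months after 2008-03-19 — is 2010-09-19.
Because the emergency suspension of filing deadlines ran from 2009-03-17 to 2009-08-13, the deadline is extended by 149 days to 2011-02-15.
Because the automatic bankruptcy stay ran from 2010-07-30 to 2010-12-23, the deadline is extended by 146 days to 2011-07-11.
Although the defendant's absence ran from 2010-01-30 to 2010-07-23, the stated rules do not make that a tolling event, so it is disregarded.
Nothing else in the chronology tolls or restarts the period.

2011-07-11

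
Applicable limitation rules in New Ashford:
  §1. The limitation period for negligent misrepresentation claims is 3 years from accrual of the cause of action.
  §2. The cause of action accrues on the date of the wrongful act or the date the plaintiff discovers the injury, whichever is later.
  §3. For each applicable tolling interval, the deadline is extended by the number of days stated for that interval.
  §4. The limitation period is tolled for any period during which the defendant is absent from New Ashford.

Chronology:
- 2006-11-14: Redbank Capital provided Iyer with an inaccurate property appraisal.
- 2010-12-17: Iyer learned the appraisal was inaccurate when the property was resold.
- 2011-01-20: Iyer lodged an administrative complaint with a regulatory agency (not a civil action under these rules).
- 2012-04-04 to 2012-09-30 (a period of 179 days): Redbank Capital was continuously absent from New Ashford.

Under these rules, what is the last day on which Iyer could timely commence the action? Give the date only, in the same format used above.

Taking the later of the act (2006-11-14) and discovery (2010-12-17), the claim accrued on 2010-12-17.
3 years from 2010-12-17 is 2013-12-17.
The period was tolled for 179 days by the defendant's absence from the jurisdiction (2012-04-04 to 2012-09-30), pushing the deadline to 2014-06-14.
Nothing else in the chronology tolls or restarts the period.

2014-06-14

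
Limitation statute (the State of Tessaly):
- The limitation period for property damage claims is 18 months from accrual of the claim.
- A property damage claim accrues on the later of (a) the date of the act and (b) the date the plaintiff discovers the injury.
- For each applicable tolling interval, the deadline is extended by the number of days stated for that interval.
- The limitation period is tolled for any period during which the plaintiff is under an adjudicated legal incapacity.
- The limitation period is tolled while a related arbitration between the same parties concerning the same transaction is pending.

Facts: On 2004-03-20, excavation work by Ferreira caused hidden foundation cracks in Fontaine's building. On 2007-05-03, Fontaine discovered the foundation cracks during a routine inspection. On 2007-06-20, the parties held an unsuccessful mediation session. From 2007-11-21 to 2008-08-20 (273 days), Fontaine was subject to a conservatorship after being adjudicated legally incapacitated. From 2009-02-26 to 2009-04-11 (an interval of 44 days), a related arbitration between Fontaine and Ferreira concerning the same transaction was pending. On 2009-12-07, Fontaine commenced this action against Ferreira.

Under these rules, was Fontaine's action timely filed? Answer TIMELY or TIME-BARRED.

Taking the later of the act (2004-03-20) and discovery (2007-05-03), the claim accrued on 2007-05-03.
Adding the 18 months base period to 2007-05-03 gives a deadline of 2008-11-03, before any tolling.
Because the plaintiff's legal incapacity ran from 2007-11-21 to 2008-08-20, the deadline is extended by 273 days to 2009-08-03.
Because the pending related arbitration ran from 2009-02-26 to 2009-04-11, the deadline is extended by 44 days to 2009-09-16.
Nothing else in the chronology tolls or restarts the period.
Fontaine filed on 2009-12-07, after the 2009-09-16 deadline, so the action is time-barred.

TIME-BARRED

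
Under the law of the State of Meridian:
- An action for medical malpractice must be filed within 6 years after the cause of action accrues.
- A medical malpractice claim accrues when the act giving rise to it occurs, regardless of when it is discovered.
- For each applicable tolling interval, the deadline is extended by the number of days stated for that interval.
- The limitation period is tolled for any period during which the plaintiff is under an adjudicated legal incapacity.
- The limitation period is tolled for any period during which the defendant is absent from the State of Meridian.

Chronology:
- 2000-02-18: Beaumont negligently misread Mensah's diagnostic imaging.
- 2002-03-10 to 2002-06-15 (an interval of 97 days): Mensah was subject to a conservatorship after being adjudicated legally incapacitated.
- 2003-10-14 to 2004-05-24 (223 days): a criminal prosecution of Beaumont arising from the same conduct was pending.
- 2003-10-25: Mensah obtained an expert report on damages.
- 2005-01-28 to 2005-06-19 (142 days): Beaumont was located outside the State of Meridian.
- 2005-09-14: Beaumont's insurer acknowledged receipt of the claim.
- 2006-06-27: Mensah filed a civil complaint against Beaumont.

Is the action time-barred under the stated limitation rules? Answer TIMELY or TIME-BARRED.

The claim accrued on 2000-02-18, when the wrongful act occurred.
6 years from 2000-02-18 is 2006-02-18.
The plaintiff's legal incapacity from 2002-03-10 to 2002-06-15 tolled the period for 97 days, extending the deadline to 2006-05-26.
Because the defendant's absence from the jurisdiction ran from 2005-01-28 to 2005-06-19, the deadline is extended by 142 days to 2006-10-15.
The pending criminal prosecution from 2003-10-14 to 2004-05-24 does not toll the period, because no stated rule makes a criminal prosecution a tolling event.
None of the other events listed affects the running of the period under the stated rules.
Filing on 2006-06-27 beat the 2006-10-15 deadline — the action is timely.

TIMELY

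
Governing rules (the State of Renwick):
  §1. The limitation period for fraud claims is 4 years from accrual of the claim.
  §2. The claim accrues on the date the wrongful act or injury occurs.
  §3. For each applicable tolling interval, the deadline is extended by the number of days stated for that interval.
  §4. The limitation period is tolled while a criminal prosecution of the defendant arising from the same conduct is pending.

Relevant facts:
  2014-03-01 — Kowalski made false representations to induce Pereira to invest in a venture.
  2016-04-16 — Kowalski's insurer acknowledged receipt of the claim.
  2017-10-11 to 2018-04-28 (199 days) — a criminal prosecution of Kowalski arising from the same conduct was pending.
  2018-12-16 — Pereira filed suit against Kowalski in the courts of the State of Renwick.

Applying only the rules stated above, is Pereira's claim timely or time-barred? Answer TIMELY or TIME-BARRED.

TIME-BARRED

The claim accrued on 2014-03-01, the date of the act.
Adding the 4 years base period to 2014-03-01 gives a deadline of 2018-03-01, before any tolling.
The period was tolled for 199 days by the pending criminal prosecution (2017-10-11 to 2018-04-28), pushing the deadline to 2018-09-16.
Nothing else in the chronology tolls or restarts the period.
The 2018-12-16 filing falls after the 2018-09-16 deadline; the claim is time-barred.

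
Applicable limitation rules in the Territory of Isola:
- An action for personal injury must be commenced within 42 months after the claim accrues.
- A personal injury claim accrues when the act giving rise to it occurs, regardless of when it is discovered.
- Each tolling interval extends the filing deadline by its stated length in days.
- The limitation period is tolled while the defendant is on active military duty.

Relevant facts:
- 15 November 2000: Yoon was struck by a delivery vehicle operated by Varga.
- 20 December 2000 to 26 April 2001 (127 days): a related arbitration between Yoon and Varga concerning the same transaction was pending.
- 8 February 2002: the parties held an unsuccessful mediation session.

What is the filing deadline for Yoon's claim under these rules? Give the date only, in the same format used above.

15 May 2004

The limitation period began to run on 15 November 2000.
42 months from 15 November 2000 is 15 May 2004.
No stated provision tolls the period for a pending arbitration, so the interval from 20 December 2000 to 26 April 2001 has no effect on the deadline.
None of the other events listed affects the running of the period under the stated rules.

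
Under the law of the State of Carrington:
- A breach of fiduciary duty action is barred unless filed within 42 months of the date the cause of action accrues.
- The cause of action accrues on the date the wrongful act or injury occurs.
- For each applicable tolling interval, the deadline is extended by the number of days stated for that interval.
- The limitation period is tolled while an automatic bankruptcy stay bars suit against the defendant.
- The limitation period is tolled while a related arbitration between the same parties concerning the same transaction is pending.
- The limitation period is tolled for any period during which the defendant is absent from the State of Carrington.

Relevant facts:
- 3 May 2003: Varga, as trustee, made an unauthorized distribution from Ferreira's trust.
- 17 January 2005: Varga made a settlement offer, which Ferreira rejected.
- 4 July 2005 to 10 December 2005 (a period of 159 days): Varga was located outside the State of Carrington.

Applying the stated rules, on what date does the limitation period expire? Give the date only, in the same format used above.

11 April 2007

The cause of action accrued on 3 May 2003, the date of the act.
42 months from 3 May 2003 is 3 November 2006.
The period was tolled for 159 days by the defendant's absence from the jurisdiction (4 July 2005 to 10 December 2005), pushing the deadline to 11 April 2007.
None of the other events listed affects the running of the period under the stated rules.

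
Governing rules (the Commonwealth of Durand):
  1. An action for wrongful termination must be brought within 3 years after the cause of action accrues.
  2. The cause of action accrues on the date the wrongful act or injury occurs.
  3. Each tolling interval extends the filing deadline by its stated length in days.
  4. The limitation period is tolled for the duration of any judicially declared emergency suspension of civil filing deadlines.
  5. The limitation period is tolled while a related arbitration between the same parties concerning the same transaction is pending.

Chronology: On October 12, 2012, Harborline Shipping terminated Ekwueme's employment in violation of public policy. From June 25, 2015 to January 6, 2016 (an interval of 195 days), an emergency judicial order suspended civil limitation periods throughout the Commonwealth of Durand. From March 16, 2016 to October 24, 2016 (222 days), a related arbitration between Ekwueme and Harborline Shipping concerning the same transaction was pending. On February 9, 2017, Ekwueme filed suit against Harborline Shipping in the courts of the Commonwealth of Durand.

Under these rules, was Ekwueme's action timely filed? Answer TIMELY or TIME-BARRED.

The cause of action accrued on October 12, 2012, the date of the act.
Adding the 3 years base period to October 12, 2012 gives a deadline of October 12, 2015, before any tolling.
Because the emergency suspension of filing deadlines ran from June 25, 2015 to January 6, 2016, the deadline is extended by 195 days to April 24, 2016.
The pending related arbitration from March 16, 2016 to October 24, 2016 tolled the period for 222 days, extending the deadline to December 2, 2016.
Filing on February 9, 2017 missed the December 2, 2016 deadline — the action is time-barred.

TIME-BARRED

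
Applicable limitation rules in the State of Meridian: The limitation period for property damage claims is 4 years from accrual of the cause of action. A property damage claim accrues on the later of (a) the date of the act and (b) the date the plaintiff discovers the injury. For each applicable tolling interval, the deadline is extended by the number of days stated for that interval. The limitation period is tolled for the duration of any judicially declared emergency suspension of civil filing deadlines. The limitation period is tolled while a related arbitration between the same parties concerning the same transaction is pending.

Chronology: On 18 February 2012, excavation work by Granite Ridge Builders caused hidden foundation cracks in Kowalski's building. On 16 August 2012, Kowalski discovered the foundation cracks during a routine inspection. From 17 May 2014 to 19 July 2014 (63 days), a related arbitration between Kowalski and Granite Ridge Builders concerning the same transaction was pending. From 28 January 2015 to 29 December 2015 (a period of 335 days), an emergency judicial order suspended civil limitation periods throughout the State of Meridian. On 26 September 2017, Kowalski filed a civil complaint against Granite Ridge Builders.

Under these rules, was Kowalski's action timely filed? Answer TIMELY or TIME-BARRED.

TIME-BARRED

Taking the later of the act (18 February 2012) and discovery (16 August 2012), the claim accrued on 16 August 2012.
4 years from 16 August 2012 is 16 August 2016.
The pending related arbitration from 17 May 2014 to 19 July 2014 tolled the period for 63 days, extending the deadline to 18 October 2016.
Because the emergency suspension of filing deadlines ran from 28 January 2015 to 29 December 2015, the deadline is extended by 335 days to 18 September 2017.
Kowalski filed on 26 September 2017, after the 18 September 2017 deadline, so the action is time-barred.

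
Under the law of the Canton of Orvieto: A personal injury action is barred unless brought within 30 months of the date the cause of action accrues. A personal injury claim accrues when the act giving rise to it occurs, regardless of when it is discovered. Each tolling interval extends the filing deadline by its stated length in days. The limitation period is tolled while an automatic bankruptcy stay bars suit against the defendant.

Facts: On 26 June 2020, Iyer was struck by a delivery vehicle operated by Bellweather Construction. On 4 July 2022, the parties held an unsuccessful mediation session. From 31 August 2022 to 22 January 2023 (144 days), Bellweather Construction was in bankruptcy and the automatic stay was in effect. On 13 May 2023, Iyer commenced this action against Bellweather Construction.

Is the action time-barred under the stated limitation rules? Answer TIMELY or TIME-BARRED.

TIMELY

The cause of action accrued on 26 June 2020, the date of the act.
30 months from 26 June 2020 is 26 December 2022.
The automatic bankruptcy stay from 31 August 2022 to 22 January 2023 tolled the period for 144 days, extending the deadline to 19 May 2023.
None of the other events listed affects the running of the period under the stated rules.
The 13 May 2023 filing precedes the 19 May 2023 deadline; the claim is timely.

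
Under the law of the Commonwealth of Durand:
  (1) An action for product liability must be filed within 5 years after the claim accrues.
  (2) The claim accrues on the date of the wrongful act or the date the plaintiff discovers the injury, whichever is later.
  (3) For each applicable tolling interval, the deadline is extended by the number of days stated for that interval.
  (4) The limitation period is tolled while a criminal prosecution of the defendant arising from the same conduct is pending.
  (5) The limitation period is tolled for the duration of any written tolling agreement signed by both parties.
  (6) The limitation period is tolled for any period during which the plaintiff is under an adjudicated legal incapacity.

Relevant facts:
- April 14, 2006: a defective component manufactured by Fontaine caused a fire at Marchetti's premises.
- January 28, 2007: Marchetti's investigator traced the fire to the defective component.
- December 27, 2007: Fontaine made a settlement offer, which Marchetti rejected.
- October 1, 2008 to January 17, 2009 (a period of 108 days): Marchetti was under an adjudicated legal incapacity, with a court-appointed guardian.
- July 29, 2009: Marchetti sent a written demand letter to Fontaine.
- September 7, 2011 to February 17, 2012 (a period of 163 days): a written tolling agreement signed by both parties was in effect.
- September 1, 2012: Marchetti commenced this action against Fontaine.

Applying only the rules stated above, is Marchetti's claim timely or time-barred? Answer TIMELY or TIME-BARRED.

TIMELY

Taking the later of the act (April 14, 2006) and discovery (January 28, 2007), the claim accrued on January 28, 2007.
Adding the 5 years base period to January 28, 2007 gives a deadline of January 28, 2012, before any tolling.
The plaintiff's legal incapacity from October 1, 2008 to January 17, 2009 tolled the period for 108 days, extending the deadline to May 15, 2012.
The period was tolled for 163 days by the written tolling agreement (September 7, 2011 to February 17, 2012), pushing the deadline to October 25, 2012.
None of the other events listed affects the running of the period under the stated rules.
Filing on September 1, 2012 beat the October 25, 2012 deadline — the action is timely.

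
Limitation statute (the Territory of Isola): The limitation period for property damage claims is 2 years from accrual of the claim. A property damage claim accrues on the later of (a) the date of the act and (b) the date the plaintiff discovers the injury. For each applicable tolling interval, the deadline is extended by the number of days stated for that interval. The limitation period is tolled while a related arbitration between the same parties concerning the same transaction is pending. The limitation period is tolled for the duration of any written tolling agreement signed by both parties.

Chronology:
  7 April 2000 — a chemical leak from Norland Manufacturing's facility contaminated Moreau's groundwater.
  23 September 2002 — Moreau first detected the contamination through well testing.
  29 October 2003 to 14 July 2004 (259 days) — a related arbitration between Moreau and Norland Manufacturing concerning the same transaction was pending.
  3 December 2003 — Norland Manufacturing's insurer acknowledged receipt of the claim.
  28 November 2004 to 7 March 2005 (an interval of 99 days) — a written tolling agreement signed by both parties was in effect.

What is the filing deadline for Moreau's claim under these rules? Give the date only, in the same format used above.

16 September 2005

The claim accrued on 23 September 2002 — the later of the 7 April 2000 act and the 23 September 2002 discovery.
2 years from 23 September 2002 is 23 September 2004.
The period was tolled for 259 days by the pending related arbitration (29 October 2003 to 14 July 2004), pushing the deadline to 9 June 2005.
The written tolling agreement from 28 November 2004 to 7 March 2005 tolled the period for 99 days, extending the deadline to 16 September 2005.
The other events in the timeline have no effect on the limitation period under the stated rules.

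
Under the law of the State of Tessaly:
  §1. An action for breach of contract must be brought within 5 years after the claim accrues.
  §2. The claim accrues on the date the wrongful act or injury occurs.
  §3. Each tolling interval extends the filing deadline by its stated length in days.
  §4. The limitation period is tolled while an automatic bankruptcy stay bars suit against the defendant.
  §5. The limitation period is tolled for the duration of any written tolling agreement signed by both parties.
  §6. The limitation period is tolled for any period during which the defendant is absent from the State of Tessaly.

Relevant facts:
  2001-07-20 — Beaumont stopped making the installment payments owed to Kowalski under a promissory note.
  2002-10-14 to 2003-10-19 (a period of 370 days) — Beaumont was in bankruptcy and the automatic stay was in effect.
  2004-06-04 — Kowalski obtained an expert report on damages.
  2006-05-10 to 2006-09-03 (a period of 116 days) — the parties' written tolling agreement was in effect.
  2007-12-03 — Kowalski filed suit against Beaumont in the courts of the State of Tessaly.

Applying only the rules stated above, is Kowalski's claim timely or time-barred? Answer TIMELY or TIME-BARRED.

TIME-BARRED

The limitation period began to run on 2001-07-20.
5 years from 2001-07-20 is 2006-07-20.
Because the automatic bankruptcy stay ran from 2002-10-14 to 2003-10-19, the deadline is extended by 370 days to 2007-07-25.
Because the written tolling agreement ran from 2006-05-10 to 2006-09-03, the deadline is extended by 116 days to 2007-11-18.
None of the other events listed affects the running of the period under the stated rules.
Kowalski filed on 2007-12-03, after the 2007-11-18 deadline, so the action is time-barred.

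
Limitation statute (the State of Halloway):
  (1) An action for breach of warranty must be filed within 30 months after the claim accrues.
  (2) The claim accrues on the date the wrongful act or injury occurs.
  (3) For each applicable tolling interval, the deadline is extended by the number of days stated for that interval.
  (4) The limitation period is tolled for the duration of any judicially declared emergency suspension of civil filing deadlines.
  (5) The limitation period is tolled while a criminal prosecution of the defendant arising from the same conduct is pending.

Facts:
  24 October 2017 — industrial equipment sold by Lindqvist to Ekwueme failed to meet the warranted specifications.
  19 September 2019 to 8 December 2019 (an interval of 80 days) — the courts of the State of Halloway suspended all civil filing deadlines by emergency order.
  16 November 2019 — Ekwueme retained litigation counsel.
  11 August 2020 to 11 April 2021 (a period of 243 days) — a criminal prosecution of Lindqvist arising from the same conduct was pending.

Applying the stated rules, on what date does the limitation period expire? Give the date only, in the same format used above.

13 July 2020

The claim accrued on 24 October 2017, when the wrongful act occurred.
The untolled deadline — 30 months after 24 October 2017 — is 24 April 2020.
The period was tolled for 80 days by the emergency suspension of filing deadlines (19 September 2019 to 8 December 2019), pushing the deadline to 13 July 2020.
By the time the pending criminal prosecution began on 11 August 2020, the limitation period had already expired on 13 July 2020; that interval cannot revive it.
None of the other events listed affects the running of the period under the stated rules.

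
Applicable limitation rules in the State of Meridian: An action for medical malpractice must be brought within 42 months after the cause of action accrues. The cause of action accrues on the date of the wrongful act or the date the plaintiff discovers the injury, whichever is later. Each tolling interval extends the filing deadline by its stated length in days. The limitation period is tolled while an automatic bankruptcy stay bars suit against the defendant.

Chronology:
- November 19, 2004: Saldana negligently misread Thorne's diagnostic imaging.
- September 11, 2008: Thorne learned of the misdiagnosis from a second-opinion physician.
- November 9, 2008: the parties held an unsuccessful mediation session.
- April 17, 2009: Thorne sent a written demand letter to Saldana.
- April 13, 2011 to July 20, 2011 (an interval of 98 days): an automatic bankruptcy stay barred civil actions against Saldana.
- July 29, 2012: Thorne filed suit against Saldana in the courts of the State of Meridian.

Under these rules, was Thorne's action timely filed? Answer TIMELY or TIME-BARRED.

TIME-BARRED

The claim accrued on September 11, 2008 — the later of the November 19, 2004 act and the September 11, 2008 discovery.
The untolled deadline — 42 months after September 11, 2008 — is March 11, 2012.
Because the automatic bankruptcy stay ran from April 13, 2011 to July 20, 2011, the deadline is extended by 98 days to June 17, 2012.
The other events in the timeline have no effect on the limitation period under the stated rules.
The July 29, 2012 filing falls after the June 17, 2012 deadline; the claim is time-barred.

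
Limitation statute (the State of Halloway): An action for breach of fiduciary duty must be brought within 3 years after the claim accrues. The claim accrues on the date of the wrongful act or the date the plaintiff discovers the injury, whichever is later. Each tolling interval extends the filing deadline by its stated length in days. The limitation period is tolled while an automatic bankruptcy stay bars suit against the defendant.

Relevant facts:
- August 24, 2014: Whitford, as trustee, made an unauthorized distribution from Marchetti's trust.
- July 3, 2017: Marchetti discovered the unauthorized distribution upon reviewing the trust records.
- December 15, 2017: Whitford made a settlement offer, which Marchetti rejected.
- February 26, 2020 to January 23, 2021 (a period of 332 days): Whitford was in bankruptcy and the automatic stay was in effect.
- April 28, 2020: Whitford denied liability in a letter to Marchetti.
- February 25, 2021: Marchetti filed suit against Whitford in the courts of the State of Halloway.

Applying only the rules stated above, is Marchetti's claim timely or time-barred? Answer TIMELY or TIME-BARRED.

Taking the later of the act (August 24, 2014) and discovery (July 3, 2017), the claim accrued on July 3, 2017.
Adding the 3 years base period to July 3, 2017 gives a deadline of July 3, 2020, before any tolling.
The period was tolled for 332 days by the automatic bankruptcy stay (February 26, 2020 to January 23, 2021), pushing the deadline to May 31, 2021.
Nothing else in the chronology tolls or restarts the period.
Marchetti filed on February 25, 2021, before the May 31, 2021 deadline, so the action is timely.

TIMELY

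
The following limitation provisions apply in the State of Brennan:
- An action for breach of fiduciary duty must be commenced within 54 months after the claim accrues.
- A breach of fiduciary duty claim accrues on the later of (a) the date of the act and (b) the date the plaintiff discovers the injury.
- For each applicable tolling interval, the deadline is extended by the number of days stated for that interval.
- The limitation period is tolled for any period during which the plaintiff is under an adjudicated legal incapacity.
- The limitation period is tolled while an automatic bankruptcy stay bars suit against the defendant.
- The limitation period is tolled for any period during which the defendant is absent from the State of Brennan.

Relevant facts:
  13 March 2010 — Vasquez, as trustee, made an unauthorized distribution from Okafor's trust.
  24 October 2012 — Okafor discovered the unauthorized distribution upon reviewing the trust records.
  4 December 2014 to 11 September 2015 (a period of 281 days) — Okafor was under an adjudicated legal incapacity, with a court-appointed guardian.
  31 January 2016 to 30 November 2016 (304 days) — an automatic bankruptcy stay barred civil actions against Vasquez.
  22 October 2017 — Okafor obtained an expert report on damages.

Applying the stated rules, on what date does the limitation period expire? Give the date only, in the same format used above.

30 November 2018

Because discovery on 24 October 2012 post-dates the 13 March 2010 act, accrual under the later-of rule falls on 24 October 2012.
Adding the 54 months base period to 24 October 2012 gives a deadline of 24 April 2017, before any tolling.
Because the plaintiff's legal incapacity ran from 4 December 2014 to 11 September 2015, the deadline is extended by 281 days to 30 January 2018.
The automatic bankruptcy stay from 31 January 2016 to 30 November 2016 tolled the period for 304 days, extending the deadline to 30 November 2018.
The other events in the timeline have no effect on the limitation period under the stated rules.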